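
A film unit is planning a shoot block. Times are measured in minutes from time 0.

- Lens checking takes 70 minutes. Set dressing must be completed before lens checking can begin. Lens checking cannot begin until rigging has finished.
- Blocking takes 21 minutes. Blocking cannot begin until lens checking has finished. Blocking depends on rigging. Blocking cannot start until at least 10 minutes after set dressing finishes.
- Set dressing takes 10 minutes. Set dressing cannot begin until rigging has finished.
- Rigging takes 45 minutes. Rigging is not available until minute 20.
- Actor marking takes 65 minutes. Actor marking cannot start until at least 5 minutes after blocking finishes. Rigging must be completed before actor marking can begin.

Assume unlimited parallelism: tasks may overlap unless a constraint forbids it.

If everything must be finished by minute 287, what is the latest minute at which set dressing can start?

116

Actor marking must finish by minute 287; it takes 65 minutes, so it must start by 287 − 65 = minute 222.
Blocking feeds into actor marking (must start by minute 222, minus 5-minute gap → minute 217); so blocking must finish by minute 217 and therefore start by minute 196.
Since blocking (must start by minute 196) depends on it, lens checking must finish by minute 196. Backing off its 70-minute duration gives a latest start of minute 126.
Set dressing feeds lens checking (must start by minute 126); blocking (must start by minute 196, minus 10-minute gap → minute 186). Taking the minimum, set dressing must finish by minute 126 and start by 126 − 10 = minute 116.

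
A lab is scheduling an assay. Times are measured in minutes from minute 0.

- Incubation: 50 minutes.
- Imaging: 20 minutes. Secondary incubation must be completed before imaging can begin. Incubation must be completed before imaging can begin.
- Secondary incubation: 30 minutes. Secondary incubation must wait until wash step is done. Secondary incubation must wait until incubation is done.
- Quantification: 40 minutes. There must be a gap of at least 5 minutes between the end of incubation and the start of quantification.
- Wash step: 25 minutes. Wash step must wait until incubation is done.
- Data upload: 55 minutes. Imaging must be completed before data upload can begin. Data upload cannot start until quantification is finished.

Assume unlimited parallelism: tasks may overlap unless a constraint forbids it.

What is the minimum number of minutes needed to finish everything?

180

Nothing blocks incubation, so it runs from minute 0 to minute 50.
Quantification waits on incubation (finishes minute 50, plus 5-minute gap → minute 55), so it starts at minute 55 and finishes at 55 + 40 = minute 95.
Wash step waits on incubation (finishes minute 50), so it starts at minute 50 and finishes at 50 + 25 = minute 75.
Secondary incubation needs all of wash step (finishes minute 75); incubation (finishes minute 50). That puts its earliest start at minute 75; it finishes at 75 + 30 = minute 105.
Imaging has to wait for secondary incubation (finishes minute 105); incubation (finishes minute 50). The latest of these is minute 105, so imaging runs minute 105 to 105 + 20 = minute 125.
Data upload needs all of imaging (finishes minute 125); quantification (finishes minute 95). That puts its earliest start at minute 125; it finishes at 125 + 55 = minute 180.
All tasks are finished once the last one completes. Finish times: Incubation at 50, Wash step at 75, Secondary incubation at 105, Imaging at 125, Quantification at 95, Data upload at 180. The latest is minute 180.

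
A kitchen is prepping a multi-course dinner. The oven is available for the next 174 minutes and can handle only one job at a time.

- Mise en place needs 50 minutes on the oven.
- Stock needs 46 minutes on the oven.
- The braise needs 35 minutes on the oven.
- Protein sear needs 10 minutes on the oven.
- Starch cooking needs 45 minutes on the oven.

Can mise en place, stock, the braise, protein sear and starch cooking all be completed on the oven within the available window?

Running back to back, the jobs need 50 + 46 + 35 + 10 + 45 = 186 minutes on the oven.
Since 186 > 174, they cannot all fit.

No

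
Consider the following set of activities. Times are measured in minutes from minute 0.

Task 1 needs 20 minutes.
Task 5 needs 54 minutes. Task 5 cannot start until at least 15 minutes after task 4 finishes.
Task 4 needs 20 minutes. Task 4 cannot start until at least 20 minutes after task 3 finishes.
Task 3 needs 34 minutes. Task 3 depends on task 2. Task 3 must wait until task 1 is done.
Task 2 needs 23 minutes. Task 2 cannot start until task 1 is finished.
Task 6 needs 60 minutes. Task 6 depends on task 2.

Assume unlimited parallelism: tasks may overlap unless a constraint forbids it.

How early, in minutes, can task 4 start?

Nothing blocks task 1, so it runs from minute 0 to minute 20.
Task 2 waits on task 1 (finishes minute 20), so it starts at minute 20 and finishes at 20 + 23 = minute 43.
Task 3 cannot start until task 2 (finishes minute 43); task 1 (finishes minute 20). The controlling bound is minute 43, so task 3 finishes at 43 + 34 = minute 77.
Task 4 waits on task 3 (finishes minute 77, plus 20-minute gap → minute 97), so the earliest it can start is minute 97.

97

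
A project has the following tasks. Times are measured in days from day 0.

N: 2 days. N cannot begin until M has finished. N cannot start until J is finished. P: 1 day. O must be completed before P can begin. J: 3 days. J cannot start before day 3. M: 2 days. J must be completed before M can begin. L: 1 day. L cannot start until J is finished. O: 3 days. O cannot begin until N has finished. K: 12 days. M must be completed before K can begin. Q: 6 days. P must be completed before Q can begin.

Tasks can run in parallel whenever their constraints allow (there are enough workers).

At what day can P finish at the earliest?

14

J waits on its own release at day 3, so it starts at day 3 and finishes at 3 + 3 = day 6.
M waits on J (finishes day 6), so it starts at day 6 and finishes at 6 + 2 = day 8.
N cannot start until M (finishes day 8); J (finishes day 6). The controlling bound is day 8, so N finishes at 8 + 2 = day 10.
O cannot begin until N (finishes day 10). It runs from day 10 to 10 + 3 = day 13.
P waits on O (finishes day 13), so it starts at day 13 and finishes at 13 + 1 = day 14.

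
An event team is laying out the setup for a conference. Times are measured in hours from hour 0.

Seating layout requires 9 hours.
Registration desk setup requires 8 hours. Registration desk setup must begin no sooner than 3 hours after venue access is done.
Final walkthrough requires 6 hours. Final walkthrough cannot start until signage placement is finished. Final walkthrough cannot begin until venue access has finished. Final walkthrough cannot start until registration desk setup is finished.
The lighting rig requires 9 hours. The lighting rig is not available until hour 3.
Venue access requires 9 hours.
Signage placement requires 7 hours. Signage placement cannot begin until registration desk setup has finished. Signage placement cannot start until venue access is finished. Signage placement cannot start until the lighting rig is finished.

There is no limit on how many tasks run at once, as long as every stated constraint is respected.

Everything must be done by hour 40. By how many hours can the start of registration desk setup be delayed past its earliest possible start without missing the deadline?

Venue access has no prerequisites, so it starts at hour 0 and finishes at hour 9.
After venue access (finishes hour 9, plus 3-hour gap → hour 12), registration desk setup can start at hour 12 and finishes at hour 20.

Working backward from the deadline:
Nothing follows final walkthrough; the deadline of hour 40 is its only limit. It must start by 40 − 6 = hour 34.
Signage placement feeds into final walkthrough (must start by hour 34); so signage placement must finish by hour 34 and therefore start by hour 27.
For registration desk setup: signage placement (must start by hour 27); final walkthrough (must start by hour 34). The most restrictive is hour 27; with an 8-hour duration, registration desk setup must start by hour 19.
So registration desk setup can start as early as hour 12 and as late as hour 19, giving 19 − 12 = 7 hours of slack.

7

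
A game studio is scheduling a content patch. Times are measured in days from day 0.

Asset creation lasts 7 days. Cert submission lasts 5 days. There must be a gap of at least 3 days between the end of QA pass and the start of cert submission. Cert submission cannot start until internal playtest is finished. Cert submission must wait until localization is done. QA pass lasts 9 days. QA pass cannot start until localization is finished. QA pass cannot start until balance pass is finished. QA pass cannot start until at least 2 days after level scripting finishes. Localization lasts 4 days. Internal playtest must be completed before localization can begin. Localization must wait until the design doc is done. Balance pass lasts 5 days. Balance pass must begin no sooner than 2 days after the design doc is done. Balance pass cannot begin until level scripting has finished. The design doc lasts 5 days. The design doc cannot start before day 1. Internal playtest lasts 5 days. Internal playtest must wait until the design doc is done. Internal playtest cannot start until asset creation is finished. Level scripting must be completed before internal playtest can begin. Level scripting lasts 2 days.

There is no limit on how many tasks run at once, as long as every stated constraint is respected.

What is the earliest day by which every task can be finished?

33

Level scripting has no prerequisites, so it starts at day 0 and finishes at day 2.
Asset creation can start immediately at day 0; it finishes at day 7.
The design doc cannot begin until its own release at day 1. It runs from day 1 to 1 + 5 = day 6.
Balance pass cannot start until the design doc (finishes day 6, plus 2-day gap → day 8); level scripting (finishes day 2). The controlling bound is day 8, so balance pass finishes at 8 + 5 = day 13.
Internal playtest needs all of the design doc (finishes day 6); asset creation (finishes day 7); level scripting (finishes day 2). That puts its earliest start at day 7; it finishes at 7 + 5 = day 12.
Localization needs all of internal playtest (finishes day 12); the design doc (finishes day 6). That puts its earliest start at day 12; it finishes at 12 + 4 = day 16.
QA pass cannot start until localization (finishes day 16); balance pass (finishes day 13); level scripting (finishes day 2, plus 2-day gap → day 4). The controlling bound is day 16, so QA pass finishes at 16 + 9 = day 25.
Cert submission cannot start until QA pass (finishes day 25, plus 3-day gap → day 28); internal playtest (finishes day 12); localization (finishes day 16). The controlling bound is day 28, so cert submission finishes at 28 + 5 = day 33.
All tasks are finished once the last one completes. Finish times: The design doc at 6, Asset creation at 7, Level scripting at 2, Internal playtest at 12, Balance pass at 13, Localization at 16, QA pass at 25, Cert submission at 33. The latest is day 33.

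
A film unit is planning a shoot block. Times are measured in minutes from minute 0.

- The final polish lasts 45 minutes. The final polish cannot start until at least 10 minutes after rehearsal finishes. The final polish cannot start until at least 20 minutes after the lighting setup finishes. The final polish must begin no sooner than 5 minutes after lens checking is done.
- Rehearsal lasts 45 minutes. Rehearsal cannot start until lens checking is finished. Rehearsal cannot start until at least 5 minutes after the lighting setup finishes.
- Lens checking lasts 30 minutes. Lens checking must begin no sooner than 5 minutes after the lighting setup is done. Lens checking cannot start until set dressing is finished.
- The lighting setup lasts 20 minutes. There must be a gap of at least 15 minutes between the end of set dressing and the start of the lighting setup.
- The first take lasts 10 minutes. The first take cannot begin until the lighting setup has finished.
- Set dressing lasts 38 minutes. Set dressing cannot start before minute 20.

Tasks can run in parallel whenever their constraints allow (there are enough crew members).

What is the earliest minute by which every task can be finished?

Set dressing waits on its own release at minute 20, so it starts at minute 20 and finishes at 20 + 38 = minute 58.
The lighting setup waits on set dressing (finishes minute 58, plus 15-minute gap → minute 73), so it starts at minute 73 and finishes at 73 + 20 = minute 93.
The first take waits on the lighting setup (finishes minute 93), so it starts at minute 93 and finishes at 93 + 10 = minute 103.
For lens checking: the lighting setup (finishes minute 93, plus 5-minute gap → minute 98); set dressing (finishes minute 58). Taking the maximum gives a start of minute 98, and it finishes at 98 + 30 = minute 128.
For rehearsal: lens checking (finishes minute 128); the lighting setup (finishes minute 93, plus 5-minute gap → minute 98). Taking the maximum gives a start of minute 128, and it finishes at 128 + 45 = minute 173.
The final polish needs all of rehearsal (finishes minute 173, plus 10-minute gap → minute 183); the lighting setup (finishes minute 93, plus 20-minute gap → minute 113); lens checking (finishes minute 128, plus 5-minute gap → minute 133). That puts its earliest start at minute 183; it finishes at 183 + 45 = minute 228.
All tasks are finished once the last one completes. Finish times: Set dressing at 58, The lighting setup at 93, Lens checking at 128, Rehearsal at 173, The final polish at 228, The first take at 103. The latest is minute 228.

228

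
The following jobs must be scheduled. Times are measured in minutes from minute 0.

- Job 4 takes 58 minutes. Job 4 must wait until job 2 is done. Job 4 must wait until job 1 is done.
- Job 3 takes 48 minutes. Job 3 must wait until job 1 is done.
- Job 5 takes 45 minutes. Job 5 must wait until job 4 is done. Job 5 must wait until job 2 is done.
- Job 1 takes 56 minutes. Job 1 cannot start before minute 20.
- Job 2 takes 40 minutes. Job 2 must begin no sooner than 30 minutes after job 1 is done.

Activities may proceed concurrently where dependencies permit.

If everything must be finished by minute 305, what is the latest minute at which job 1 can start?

To finish by minute 305, job 5 (duration 45) must start no later than minute 260.
Job 4 has to be done before job 5 (must start by minute 260). That means finishing by minute 260, i.e. starting by 260 − 58 = minute 202.
For job 2: job 4 (must start by minute 202); job 5 (must start by minute 260). The most restrictive is minute 202; with a 40-minute duration, job 2 must start by minute 162.
Nothing follows job 3; the deadline of minute 305 is its only limit. It must start by 305 − 48 = minute 257.
Job 1 must finish in time for job 2 (must start by minute 162, minus 30-minute gap → minute 132); job 3 (must start by minute 257); job 4 (must start by minute 202). The tightest is minute 132, so job 1 must start by 132 − 56 = minute 76.

76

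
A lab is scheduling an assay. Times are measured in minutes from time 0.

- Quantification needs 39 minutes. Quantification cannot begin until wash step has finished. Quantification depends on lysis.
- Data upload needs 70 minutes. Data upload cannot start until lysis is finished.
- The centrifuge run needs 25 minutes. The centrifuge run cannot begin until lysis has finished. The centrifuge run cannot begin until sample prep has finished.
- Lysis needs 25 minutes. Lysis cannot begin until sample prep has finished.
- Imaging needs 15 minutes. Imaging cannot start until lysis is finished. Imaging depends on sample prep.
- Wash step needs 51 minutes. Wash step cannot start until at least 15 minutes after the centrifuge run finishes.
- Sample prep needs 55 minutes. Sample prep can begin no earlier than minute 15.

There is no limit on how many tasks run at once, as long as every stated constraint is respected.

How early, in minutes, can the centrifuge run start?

95

After its own release at minute 15, sample prep can start at minute 15 and finishes at minute 70.
Lysis waits on sample prep (finishes minute 70), so it starts at minute 70 and finishes at 70 + 25 = minute 95.
The centrifuge run waits on lysis (finishes minute 95); sample prep (finishes minute 70). The latest of these is minute 95, which is the earliest the centrifuge run can start.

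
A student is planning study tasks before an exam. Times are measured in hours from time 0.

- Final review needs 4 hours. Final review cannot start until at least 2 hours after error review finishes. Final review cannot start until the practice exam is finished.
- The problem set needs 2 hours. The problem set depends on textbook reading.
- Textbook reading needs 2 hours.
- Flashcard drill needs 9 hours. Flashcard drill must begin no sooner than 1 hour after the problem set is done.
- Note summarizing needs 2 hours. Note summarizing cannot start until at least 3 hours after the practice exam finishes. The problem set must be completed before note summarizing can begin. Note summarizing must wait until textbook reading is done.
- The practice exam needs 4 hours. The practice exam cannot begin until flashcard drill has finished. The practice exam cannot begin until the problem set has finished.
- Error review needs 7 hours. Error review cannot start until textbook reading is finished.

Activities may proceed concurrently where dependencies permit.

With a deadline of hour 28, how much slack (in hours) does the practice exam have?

Textbook reading can start immediately at hour 0; it finishes at hour 2.
The problem set cannot begin until textbook reading (finishes hour 2). It runs from hour 2 to 2 + 2 = hour 4.
Flashcard drill waits on the problem set (finishes hour 4, plus 1-hour gap → hour 5), so it starts at hour 5 and finishes at 5 + 9 = hour 14.
For the practice exam: flashcard drill (finishes hour 14); the problem set (finishes hour 4). Taking the maximum gives a start of hour 14, and it finishes at 14 + 4 = hour 18.

Working backward from the deadline:
Note summarizing has no dependents, so it just needs to finish by hour 28. Starting by 28 − 2 = hour 26 achieves that.
Final review has no dependents, so it just needs to finish by hour 28. Starting by 28 − 4 = hour 24 achieves that.
For the practice exam: note summarizing (must start by hour 26, minus 3-hour gap → hour 23); final review (must start by hour 24). The most restrictive is hour 23; with a 4-hour duration, the practice exam must start by hour 19.
So the practice exam can start as early as hour 14 and as late as hour 19, giving 19 − 14 = 5 hours of slack.

5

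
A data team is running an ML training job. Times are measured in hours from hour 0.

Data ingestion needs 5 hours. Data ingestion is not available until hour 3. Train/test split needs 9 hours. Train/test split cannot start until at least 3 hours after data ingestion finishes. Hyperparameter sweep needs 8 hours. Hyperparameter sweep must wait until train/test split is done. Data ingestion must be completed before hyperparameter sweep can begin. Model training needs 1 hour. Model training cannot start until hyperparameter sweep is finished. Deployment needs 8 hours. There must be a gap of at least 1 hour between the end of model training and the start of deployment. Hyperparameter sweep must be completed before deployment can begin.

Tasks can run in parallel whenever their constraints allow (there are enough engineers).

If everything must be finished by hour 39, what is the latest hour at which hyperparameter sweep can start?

Deployment has no dependents, so it just needs to finish by hour 39. Starting by 39 − 8 = hour 31 achieves that.
Model training must finish before deployment (must start by hour 31, minus 1-hour gap → hour 30). With a 1-hour duration, model training must start by 30 − 1 = hour 29.
Hyperparameter sweep feeds model training (must start by hour 29); deployment (must start by hour 31). Taking the minimum, hyperparameter sweep must finish by hour 29 and start by 29 − 8 = hour 21.

21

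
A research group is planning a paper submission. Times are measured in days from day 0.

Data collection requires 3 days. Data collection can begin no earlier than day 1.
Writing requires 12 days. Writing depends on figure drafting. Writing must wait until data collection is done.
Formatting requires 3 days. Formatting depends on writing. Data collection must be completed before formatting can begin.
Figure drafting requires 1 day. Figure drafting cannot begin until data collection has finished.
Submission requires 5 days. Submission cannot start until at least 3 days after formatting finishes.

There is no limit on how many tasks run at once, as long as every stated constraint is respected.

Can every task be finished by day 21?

No

Data collection waits on its own release at day 1, so it starts at day 1 and finishes at 1 + 3 = day 4.
Figure drafting waits on data collection (finishes day 4), so it starts at day 4 and finishes at 4 + 1 = day 5.
For writing: figure drafting (finishes day 5); data collection (finishes day 4). Taking the maximum gives a start of day 5, and it finishes at 5 + 12 = day 17.
Formatting needs all of writing (finishes day 17); data collection (finishes day 4). That puts its earliest start at day 17; it finishes at 17 + 3 = day 20.
Submission waits on formatting (finishes day 20, plus 3-day gap → day 23), so it starts at day 23 and finishes at 23 + 5 = day 28.
The earliest everything can be done is day 28, which is after the deadline of 21, so it is not possible.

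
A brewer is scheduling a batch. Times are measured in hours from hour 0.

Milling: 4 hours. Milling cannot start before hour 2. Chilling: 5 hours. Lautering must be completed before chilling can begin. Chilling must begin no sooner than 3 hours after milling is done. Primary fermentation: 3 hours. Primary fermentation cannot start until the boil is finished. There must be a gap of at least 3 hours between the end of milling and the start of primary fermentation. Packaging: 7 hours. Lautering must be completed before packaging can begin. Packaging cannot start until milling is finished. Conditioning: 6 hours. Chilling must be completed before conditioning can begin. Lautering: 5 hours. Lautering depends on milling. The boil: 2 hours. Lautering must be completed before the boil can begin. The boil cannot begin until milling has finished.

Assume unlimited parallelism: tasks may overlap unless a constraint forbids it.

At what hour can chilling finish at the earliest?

16

Milling waits on its own release at hour 2, so it starts at hour 2 and finishes at 2 + 4 = hour 6.
Lautering cannot begin until milling (finishes hour 6). It runs from hour 6 to 6 + 5 = hour 11.
Chilling cannot start until lautering (finishes hour 11); milling (finishes hour 6, plus 3-hour gap → hour 9). The controlling bound is hour 11, so chilling finishes at 11 + 5 = hour 16.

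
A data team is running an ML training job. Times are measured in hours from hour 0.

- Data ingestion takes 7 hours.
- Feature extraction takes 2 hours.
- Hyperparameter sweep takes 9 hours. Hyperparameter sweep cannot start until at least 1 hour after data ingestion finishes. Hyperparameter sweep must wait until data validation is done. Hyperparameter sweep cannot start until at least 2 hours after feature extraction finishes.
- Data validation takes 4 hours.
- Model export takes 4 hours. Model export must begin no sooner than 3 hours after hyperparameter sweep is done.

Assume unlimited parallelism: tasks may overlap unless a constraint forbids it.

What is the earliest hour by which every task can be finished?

Feature extraction can start immediately at hour 0; it finishes at hour 2.
Data validation has no prerequisites, so it starts at hour 0 and finishes at hour 4.
Data ingestion has no prerequisites, so it starts at hour 0 and finishes at hour 7.
Hyperparameter sweep needs all of data ingestion (finishes hour 7, plus 1-hour gap → hour 8); data validation (finishes hour 4); feature extraction (finishes hour 2, plus 2-hour gap → hour 4). That puts its earliest start at hour 8; it finishes at 8 + 9 = hour 17.
After hyperparameter sweep (finishes hour 17, plus 3-hour gap → hour 20), model export can start at hour 20 and finishes at hour 24.
All tasks are finished once the last one completes. Finish times: Data ingestion at 7, Data validation at 4, Feature extraction at 2, Hyperparameter sweep at 17, Model export at 24. The latest is hour 24.

24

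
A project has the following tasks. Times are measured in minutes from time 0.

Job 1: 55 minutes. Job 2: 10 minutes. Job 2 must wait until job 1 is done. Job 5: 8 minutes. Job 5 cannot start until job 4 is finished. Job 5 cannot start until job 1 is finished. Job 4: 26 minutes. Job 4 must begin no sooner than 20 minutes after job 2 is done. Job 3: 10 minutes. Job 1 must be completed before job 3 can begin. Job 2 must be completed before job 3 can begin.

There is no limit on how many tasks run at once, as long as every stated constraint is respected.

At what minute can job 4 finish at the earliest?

Job 1 has no prerequisites, so it starts at minute 0 and finishes at minute 55.
Job 2 cannot begin until job 1 (finishes minute 55). It runs from minute 55 to 55 + 10 = minute 65.
Job 4 waits on job 2 (finishes minute 65, plus 20-minute gap → minute 85), so it starts at minute 85 and finishes at 85 + 26 = minute 111.

111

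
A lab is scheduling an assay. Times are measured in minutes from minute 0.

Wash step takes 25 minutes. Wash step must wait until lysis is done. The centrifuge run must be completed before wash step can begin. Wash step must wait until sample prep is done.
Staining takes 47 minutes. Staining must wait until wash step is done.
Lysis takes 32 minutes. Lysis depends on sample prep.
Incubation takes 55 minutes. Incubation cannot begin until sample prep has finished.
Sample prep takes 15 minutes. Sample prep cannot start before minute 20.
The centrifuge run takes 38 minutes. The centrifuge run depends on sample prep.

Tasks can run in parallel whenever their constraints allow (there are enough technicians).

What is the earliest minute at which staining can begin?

Sample prep waits on its own release at minute 20, so it starts at minute 20 and finishes at 20 + 15 = minute 35.
After sample prep (finishes minute 35), the centrifuge run can start at minute 35 and finishes at minute 73.
Lysis cannot begin until sample prep (finishes minute 35). It runs from minute 35 to 35 + 32 = minute 67.
For wash step: lysis (finishes minute 67); the centrifuge run (finishes minute 73); sample prep (finishes minute 35). Taking the maximum gives a start of minute 73, and it finishes at 73 + 25 = minute 98.
Staining waits on wash step (finishes minute 98), so the earliest it can start is minute 98.

98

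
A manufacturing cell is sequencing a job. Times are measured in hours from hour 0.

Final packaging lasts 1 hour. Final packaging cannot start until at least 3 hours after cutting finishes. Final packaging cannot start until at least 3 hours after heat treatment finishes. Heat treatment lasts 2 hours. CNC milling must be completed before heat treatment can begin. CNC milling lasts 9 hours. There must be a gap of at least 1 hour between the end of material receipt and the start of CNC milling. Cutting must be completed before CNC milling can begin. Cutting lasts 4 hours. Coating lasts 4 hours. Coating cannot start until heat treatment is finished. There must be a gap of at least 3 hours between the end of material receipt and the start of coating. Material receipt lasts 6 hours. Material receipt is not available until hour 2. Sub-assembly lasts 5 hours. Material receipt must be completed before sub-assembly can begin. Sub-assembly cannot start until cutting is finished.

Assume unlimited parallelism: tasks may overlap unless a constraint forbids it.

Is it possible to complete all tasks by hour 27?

Nothing blocks cutting, so it runs from hour 0 to hour 4.
Material receipt cannot begin until its own release at hour 2. It runs from hour 2 to 2 + 6 = hour 8.
Sub-assembly needs all of material receipt (finishes hour 8); cutting (finishes hour 4). That puts its earliest start at hour 8; it finishes at 8 + 5 = hour 13.
CNC milling has to wait for material receipt (finishes hour 8, plus 1-hour gap → hour 9); cutting (finishes hour 4). The latest of these is hour 9, so CNC milling runs hour 9 to 9 + 9 = hour 18.
Heat treatment cannot begin until CNC milling (finishes hour 18). It runs from hour 18 to 18 + 2 = hour 20.
Final packaging has to wait for cutting (finishes hour 4, plus 3-hour gap → hour 7); heat treatment (finishes hour 20, plus 3-hour gap → hour 23). The latest of these is hour 23, so final packaging runs hour 23 to 23 + 1 = hour 24.
Coating cannot start until heat treatment (finishes hour 20); material receipt (finishes hour 8, plus 3-hour gap → hour 11). The controlling bound is hour 20, so coating finishes at 20 + 4 = hour 24.
Every task is finished by hour 24, which is no later than the deadline of 27, so the schedule is feasible.

Yes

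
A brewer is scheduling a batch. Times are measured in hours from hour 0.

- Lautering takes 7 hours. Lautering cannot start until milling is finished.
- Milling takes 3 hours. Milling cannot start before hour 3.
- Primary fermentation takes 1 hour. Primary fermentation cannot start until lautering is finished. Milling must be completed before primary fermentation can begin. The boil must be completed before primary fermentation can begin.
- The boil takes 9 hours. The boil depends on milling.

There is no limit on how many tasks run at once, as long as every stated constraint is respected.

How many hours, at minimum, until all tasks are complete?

16

After its own release at hour 3, milling can start at hour 3 and finishes at hour 6.
The boil waits on milling (finishes hour 6), so it starts at hour 6 and finishes at 6 + 9 = hour 15.
Lautering cannot begin until milling (finishes hour 6). It runs from hour 6 to 6 + 7 = hour 13.
Primary fermentation needs all of lautering (finishes hour 13); milling (finishes hour 6); the boil (finishes hour 15). That puts its earliest start at hour 15; it finishes at 15 + 1 = hour 16.
All tasks are finished once the last one completes. Finish times: Milling at 6, Lautering at 13, The boil at 15, Primary fermentation at 16. The latest is hour 16.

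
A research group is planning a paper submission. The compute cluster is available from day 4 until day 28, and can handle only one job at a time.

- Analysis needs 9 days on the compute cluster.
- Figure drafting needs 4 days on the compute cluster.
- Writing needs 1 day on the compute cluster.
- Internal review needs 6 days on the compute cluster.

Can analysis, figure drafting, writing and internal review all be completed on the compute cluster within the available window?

Yes

The compute cluster window is 28 − 4 = 24 days.
Running back to back, the jobs need 9 + 4 + 1 + 6 = 20 days on the compute cluster.
Since 20 ≤ 24, they fit within the window.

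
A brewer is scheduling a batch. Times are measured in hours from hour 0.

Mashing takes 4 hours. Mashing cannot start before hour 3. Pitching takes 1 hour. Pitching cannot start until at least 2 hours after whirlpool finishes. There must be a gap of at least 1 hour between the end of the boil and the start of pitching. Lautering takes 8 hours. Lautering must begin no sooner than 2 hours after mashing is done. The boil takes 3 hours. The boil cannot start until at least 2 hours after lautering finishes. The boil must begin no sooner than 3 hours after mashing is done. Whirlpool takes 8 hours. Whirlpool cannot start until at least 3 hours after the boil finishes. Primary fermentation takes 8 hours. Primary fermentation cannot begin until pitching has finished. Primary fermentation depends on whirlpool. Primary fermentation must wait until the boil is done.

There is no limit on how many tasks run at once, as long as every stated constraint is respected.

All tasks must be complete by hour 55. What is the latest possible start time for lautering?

Primary fermentation has no dependents, so it just needs to finish by hour 55. Starting by 55 − 8 = hour 47 achieves that.
Since primary fermentation (must start by hour 47) depends on it, pitching must finish by hour 47. Backing off its 1-hour duration gives a latest start of hour 46.
For whirlpool: pitching (must start by hour 46, minus 2-hour gap → hour 44); primary fermentation (must start by hour 47). The most restrictive is hour 44; with an 8-hour duration, whirlpool must start by hour 36.
The boil must finish in time for whirlpool (must start by hour 36, minus 3-hour gap → hour 33); pitching (must start by hour 46, minus 1-hour gap → hour 45); primary fermentation (must start by hour 47). The tightest is hour 33, so the boil must start by 33 − 3 = hour 30.
Lautering must finish before the boil (must start by hour 30, minus 2-hour gap → hour 28). With an 8-hour duration, lautering must start by 28 − 8 = hour 20.

20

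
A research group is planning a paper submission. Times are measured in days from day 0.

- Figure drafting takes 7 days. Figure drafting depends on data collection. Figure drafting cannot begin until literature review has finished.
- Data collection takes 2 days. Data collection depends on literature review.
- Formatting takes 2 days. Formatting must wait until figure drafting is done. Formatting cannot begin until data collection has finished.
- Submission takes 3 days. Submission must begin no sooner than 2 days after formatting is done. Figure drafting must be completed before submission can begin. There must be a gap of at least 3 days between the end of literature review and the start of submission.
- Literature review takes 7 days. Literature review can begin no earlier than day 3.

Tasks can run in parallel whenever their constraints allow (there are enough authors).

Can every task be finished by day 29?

Yes

Literature review cannot begin until its own release at day 3. It runs from day 3 to 3 + 7 = day 10.
Data collection waits on literature review (finishes day 10), so it starts at day 10 and finishes at 10 + 2 = day 12.
Figure drafting has to wait for data collection (finishes day 12); literature review (finishes day 10). The latest of these is day 12, so figure drafting runs day 12 to 12 + 7 = day 19.
Formatting has to wait for figure drafting (finishes day 19); data collection (finishes day 12). The latest of these is day 19, so formatting runs day 19 to 19 + 2 = day 21.
Submission has to wait for formatting (finishes day 21, plus 2-day gap → day 23); figure drafting (finishes day 19); literature review (finishes day 10, plus 3-day gap → day 13). The latest of these is day 23, so submission runs day 23 to 23 + 3 = day 26.
Every task is finished by day 26, which is no later than the deadline of 29, so the schedule is feasible.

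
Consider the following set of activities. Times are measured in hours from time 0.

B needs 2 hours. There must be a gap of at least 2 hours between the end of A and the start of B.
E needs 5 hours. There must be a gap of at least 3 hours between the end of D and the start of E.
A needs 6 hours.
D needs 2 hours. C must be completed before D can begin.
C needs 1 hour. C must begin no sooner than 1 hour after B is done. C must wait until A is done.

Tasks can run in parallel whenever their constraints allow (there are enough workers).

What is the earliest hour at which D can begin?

12

Nothing blocks A, so it runs from hour 0 to hour 6.
B waits on A (finishes hour 6, plus 2-hour gap → hour 8), so it starts at hour 8 and finishes at 8 + 2 = hour 10.
C needs all of B (finishes hour 10, plus 1-hour gap → hour 11); A (finishes hour 6). That puts its earliest start at hour 11; it finishes at 11 + 1 = hour 12.
D waits on C (finishes hour 12), so the earliest it can start is hour 12.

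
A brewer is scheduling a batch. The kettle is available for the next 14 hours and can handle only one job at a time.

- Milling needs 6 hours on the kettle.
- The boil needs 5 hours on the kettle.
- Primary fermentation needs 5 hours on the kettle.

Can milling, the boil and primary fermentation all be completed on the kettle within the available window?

No

Running back to back, the jobs need 6 + 5 + 5 = 16 hours on the kettle.
Since 16 > 14, they cannot all fit.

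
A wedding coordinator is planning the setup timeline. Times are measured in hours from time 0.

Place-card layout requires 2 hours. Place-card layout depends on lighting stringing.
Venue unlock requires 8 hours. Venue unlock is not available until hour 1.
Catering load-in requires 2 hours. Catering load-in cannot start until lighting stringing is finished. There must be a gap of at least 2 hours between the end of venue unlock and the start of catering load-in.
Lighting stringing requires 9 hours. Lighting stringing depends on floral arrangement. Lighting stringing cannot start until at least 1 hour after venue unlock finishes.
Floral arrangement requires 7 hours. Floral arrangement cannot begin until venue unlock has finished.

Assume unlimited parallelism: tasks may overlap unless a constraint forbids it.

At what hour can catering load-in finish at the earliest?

Venue unlock waits on its own release at hour 1, so it starts at hour 1 and finishes at 1 + 8 = hour 9.
Floral arrangement waits on venue unlock (finishes hour 9), so it starts at hour 9 and finishes at 9 + 7 = hour 16.
For lighting stringing: floral arrangement (finishes hour 16); venue unlock (finishes hour 9, plus 1-hour gap → hour 10). Taking the maximum gives a start of hour 16, and it finishes at 16 + 9 = hour 25.
Catering load-in cannot start until lighting stringing (finishes hour 25); venue unlock (finishes hour 9, plus 2-hour gap → hour 11). The controlling bound is hour 25, so catering load-in finishes at 25 + 2 = hour 27.

27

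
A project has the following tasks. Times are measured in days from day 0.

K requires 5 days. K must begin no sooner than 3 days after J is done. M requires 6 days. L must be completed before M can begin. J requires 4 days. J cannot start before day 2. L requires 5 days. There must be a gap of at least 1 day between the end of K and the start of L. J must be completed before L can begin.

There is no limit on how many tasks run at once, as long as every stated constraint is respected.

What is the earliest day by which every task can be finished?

26

J cannot begin until its own release at day 2. It runs from day 2 to 2 + 4 = day 6.
K cannot begin until J (finishes day 6, plus 3-day gap → day 9). It runs from day 9 to 9 + 5 = day 14.
L needs all of K (finishes day 14, plus 1-day gap → day 15); J (finishes day 6). That puts its earliest start at day 15; it finishes at 15 + 5 = day 20.
M cannot begin until L (finishes day 20). It runs from day 20 to 20 + 6 = day 26.
All tasks are finished once the last one completes. Finish times: J at 6, K at 14, L at 20, M at 26. The latest is day 26.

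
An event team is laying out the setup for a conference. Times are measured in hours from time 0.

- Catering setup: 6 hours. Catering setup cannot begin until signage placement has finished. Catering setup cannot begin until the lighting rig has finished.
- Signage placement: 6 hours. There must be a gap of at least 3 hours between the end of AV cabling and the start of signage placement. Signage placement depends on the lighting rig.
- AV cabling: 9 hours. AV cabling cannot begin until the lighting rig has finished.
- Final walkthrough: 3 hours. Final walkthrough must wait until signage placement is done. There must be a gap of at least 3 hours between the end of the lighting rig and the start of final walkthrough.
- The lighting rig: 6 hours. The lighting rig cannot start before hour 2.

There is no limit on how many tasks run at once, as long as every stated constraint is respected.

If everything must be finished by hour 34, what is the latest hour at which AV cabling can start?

10

Catering setup must finish by hour 34; it takes 6 hours, so it must start by 34 − 6 = hour 28.
Nothing follows final walkthrough; the deadline of hour 34 is its only limit. It must start by 34 − 3 = hour 31.
Signage placement must finish in time for catering setup (must start by hour 28); final walkthrough (must start by hour 31). The tightest is hour 28, so signage placement must start by 28 − 6 = hour 22.
AV cabling feeds into signage placement (must start by hour 22, minus 3-hour gap → hour 19); so AV cabling must finish by hour 19 and therefore start by hour 10.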